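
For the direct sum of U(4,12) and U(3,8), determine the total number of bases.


Bases of a direct sum M1 + M2: |B| = |B(M1)| * |B(M2)|.
|B(U(4,12))| = C(12,4) = 495.
|B(U(3,8))| = C(8,3) = 56.
Total bases = 495 * 56 = 27720.

27720


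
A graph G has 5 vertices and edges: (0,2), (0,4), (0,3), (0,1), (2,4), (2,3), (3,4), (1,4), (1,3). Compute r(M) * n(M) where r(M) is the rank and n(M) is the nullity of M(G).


r(M) = |V| - c = 5 - 1 = 4.
nullity = |E| - r(M) = 9 - 4 = 5.
Product = 4 * 5 = 20.

20


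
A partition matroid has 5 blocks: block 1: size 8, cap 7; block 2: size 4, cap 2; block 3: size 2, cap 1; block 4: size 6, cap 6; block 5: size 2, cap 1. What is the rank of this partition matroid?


Rank of a partition matroid = sum of min(|Si|, ci) for each block.
= min(8,7) + min(4,2) + min(2,1) + min(6,6) + min(2,1)
= 7 + 2 + 1 + 6 + 1
= 17.

17


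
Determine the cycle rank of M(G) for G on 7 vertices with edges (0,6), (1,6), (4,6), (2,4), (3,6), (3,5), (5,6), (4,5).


Cycle rank (nullity) = |E| - r(M) = |E| - (|V| - c).
|E| = 8, |V| = 7, c = 1.
Nullity = 8 - (7 - 1) = 8 - 6 = 2.

2


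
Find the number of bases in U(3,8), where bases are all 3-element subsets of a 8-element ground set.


Bases of U(3,8) are all 3-element subsets of the 8-element ground set.
Number of bases = C(8,3).
C(8,3) = (8 * 7 * 6) / (1 * 2 * 3) = 56.

56


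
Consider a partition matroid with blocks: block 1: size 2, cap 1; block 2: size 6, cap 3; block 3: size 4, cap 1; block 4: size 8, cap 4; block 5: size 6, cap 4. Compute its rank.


Rank of a partition matroid = sum of min(|Si|, ci) for each block.
= min(2,1) + min(6,3) + min(4,1) + min(8,4) + min(6,4)
= 1 + 3 + 1 + 4 + 4
= 13.

13


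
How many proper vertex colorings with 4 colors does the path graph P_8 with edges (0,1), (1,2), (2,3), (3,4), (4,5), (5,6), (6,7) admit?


P(P_8, k) = k * (k-1)^(7).
P(4) = 4 * 3^7 = 4 * 2187 = 8748.

8748


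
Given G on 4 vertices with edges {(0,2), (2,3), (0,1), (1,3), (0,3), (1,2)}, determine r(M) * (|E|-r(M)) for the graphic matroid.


r(M) = |V| - c = 4 - 1 = 3.
nullity = |E| - r(M) = 6 - 3 = 3.
Product = 3 * 3 = 9.

9


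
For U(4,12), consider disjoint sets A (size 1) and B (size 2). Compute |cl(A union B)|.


|A union B| = 1 + 2 = 3 (disjoint).
In U(4,12), cl(S) = S if |S| < 4, else cl(S) = E.
Since 3 < 4, cl(A union B) = A union B.
|cl(A union B)| = 3.

3


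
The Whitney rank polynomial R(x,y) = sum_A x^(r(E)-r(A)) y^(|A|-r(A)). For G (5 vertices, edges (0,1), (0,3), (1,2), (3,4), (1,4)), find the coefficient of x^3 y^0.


R(x,y) = sum over A in 2^E of x^(r(E)-r(A)) * y^(|A|-r(A)).
G has 5 vertices, 5 edges. r(E) = 4.
Enumerate all 2^5 = 32 subsets.
Count subsets with r(E)-r(A)=3 and |A|-r(A)=0: 5.

5


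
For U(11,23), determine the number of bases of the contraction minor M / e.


Contracting e from U(11,23) gives U(10,22).
Bases of U(10,22) = C(22,10) = 22! / (10! * 12!) = 646646.

646646


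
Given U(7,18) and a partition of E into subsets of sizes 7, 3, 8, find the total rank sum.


r(Ai) = min(|Ai|, 7) for each part.
Sum = min(7,7) + min(3,7) + min(8,7)
    = 7 + 3 + 7
    = 17.

17


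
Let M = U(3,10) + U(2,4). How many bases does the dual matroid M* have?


(M1+M2)* = M1* + M2*.
M1* = U(7,10), bases: C(10,7) = 120.
M2* = U(2,4), bases: C(4,2) = 6.
|B(M*)| = 120 * 6 = 720.

720


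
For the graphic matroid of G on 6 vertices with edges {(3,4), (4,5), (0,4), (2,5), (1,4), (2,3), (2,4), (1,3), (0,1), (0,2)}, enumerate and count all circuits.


A circuit in a graphic matroid = edge set of a simple cycle.
G has 6 vertices and 10 edges.
Enumerating all minimal edge subsets forming cycles...
Total circuits found: 20.

20


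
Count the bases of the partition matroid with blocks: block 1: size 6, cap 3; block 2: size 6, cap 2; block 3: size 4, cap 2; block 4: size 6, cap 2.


A basis picks exactly ci elements from block i.
Number of bases = product of C(|Si|, ci).
= C(6,3) * C(6,2) * C(4,2) * C(6,2)
= 20 * 15 * 6 * 15
= 27000.

27000


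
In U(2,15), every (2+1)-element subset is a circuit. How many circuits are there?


In U(2,15), circuits are the (3)-element subsets.
Any set of 3 elements is dependent, and removing any one element gives
an independent set of size 2, so it is a minimal dependent set.
Number of circuits = C(15,3) = 15! / (3! * 12!) = 455.

455


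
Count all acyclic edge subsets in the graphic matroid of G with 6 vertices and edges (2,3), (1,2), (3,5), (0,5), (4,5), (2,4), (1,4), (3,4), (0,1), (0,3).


An independent set in a graphic matroid is an acyclic edge subset.
G has 6 vertices and 10 edges.
Enumerate all 2^10 = 1024 subsets, checking for acyclicity.
Total independent sets = 478.

478


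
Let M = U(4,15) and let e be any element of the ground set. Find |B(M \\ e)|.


Deleting e from U(4,15) gives U(4,14) since n > r.
Bases of U(4,14) = C(14,4) = (14 * 13 * 12 * 11) / (1 * 2 * 3 * 4) = 1001.

1001


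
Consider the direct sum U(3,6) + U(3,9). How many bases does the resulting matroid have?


Bases of a direct sum M1 + M2: |B| = |B(M1)| * |B(M2)|.
|B(U(3,6))| = C(6,3) = 20.
|B(U(3,9))| = C(9,3) = 84.
Total bases = 20 * 84 = 1680.

1680


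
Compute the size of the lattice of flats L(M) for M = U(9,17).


Flats of U(9,17): every subset of size < 9 is a flat, plus E itself.
Count = C(17,0) + C(17,1) + C(17,2) + C(17,3) + C(17,4) + C(17,5) + C(17,6) + C(17,7) + C(17,8) + 1
     = 1 + 17 + 136 + 680 + 2380 + 6188 + 12376 + 19448 + 24310 + 1
     = 65537.

65537


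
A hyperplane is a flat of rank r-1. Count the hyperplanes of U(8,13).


Hyperplanes of U(8,13) are flats of rank 7.
In a uniform matroid, these are exactly the (7)-element subsets.
Count = C(13,7) = 1716.

1716


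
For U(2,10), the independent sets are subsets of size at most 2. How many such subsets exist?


Independent sets of U(2,10) are all subsets of size <= 2.
Count = C(10,0) + C(10,1) + C(10,2)
     = 1 + 10 + 45
     = 56.

56


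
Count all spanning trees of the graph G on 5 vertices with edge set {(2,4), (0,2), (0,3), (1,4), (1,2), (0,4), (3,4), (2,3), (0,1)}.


By Kirchhoff's matrix tree theorem, the number of spanning trees equals
the determinant of any cofactor of the Laplacian matrix L.
G has 5 vertices and 9 edges.
Computing the (4 x 4) cofactor determinant gives 75.

75


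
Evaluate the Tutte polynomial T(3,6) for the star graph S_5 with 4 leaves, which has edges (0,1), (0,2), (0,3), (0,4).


A star on 5 vertices is a tree with 4 edges.
T(x,y) = x^(4) for any tree.
T(3,6) = 3^4 = 81.

81


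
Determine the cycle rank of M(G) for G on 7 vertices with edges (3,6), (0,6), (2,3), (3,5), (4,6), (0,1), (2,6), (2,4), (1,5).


Cycle rank (nullity) = |E| - r(M) = |E| - (|V| - c).
|E| = 9, |V| = 7, c = 1.
Nullity = 9 - (7 - 1) = 9 - 6 = 3.

3


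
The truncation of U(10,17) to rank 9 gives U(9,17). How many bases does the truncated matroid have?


Truncating U(10,17) to rank 9 gives U(9,17).
Bases of U(9,17) are all 9-element subsets of 17 elements.
Number of bases = C(17,9) = 17! / (9! * 8!) = 24310.

24310


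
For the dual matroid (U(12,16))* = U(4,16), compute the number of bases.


The dual of U(r,n) is U(n-r, n) = U(4,16).
Bases of U(4,16) are all (4)-element subsets.
|B(M*)| = C(16,4) = (16 * 15 * 14 * 13) / (1 * 2 * 3 * 4) = 1820.

1820


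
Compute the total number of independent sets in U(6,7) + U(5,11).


For a direct sum, |I(M1+M2)| = |I(M1)| * |I(M2)|.
|I(U(6,7))| = sum C(7,k) for k=0..6 = 127.
|I(U(5,11))| = sum C(11,k) for k=0..5 = 1024.
Total = 127 * 1024 = 130048.

130048


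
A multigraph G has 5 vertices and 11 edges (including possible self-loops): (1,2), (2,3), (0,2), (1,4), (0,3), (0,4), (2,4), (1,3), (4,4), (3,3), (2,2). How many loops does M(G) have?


In a graphic matroid, a loop is a self-loop edge (u,u) with rank 0.
Examining all 11 edges for self-loops...
Self-loops found: (4,4), (3,3), (2,2)
Number of loops = 3.

3


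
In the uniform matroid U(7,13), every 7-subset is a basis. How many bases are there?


Bases of U(7,13) are all 7-element subsets of the 13-element ground set.
Number of bases = C(13,7).
C(13,7) = 1716.

1716


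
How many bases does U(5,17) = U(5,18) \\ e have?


Deleting e from U(5,18) gives U(5,17) since n > r.
Bases of U(5,17) = C(17,5) = 17! / (5! * 12!) = 6188.

6188


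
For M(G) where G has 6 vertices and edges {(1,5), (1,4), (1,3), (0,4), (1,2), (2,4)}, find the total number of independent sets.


An independent set in a graphic matroid is an acyclic edge subset.
G has 6 vertices and 6 edges.
Enumerate all 2^6 = 64 subsets, checking for acyclicity.
Total independent sets = 56.

56


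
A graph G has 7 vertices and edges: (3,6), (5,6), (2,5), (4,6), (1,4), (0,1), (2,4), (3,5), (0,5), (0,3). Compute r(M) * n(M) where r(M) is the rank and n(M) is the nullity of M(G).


r(M) = |V| - c = 7 - 1 = 6.
nullity = |E| - r(M) = 10 - 6 = 4.
Product = 6 * 4 = 24.

24


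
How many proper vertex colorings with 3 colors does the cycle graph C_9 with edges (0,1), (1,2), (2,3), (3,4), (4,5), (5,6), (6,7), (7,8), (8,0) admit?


P(C_9, k) = (k-1)^9 + (-1)^9*(k-1).
P(3) = (2)^9 - 2
= 512 - 2 = 510.

510


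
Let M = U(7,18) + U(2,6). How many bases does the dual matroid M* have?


(M1+M2)* = M1* + M2*.
M1* = U(11,18), bases: C(18,11) = 31824.
M2* = U(4,6), bases: C(6,4) = 15.
|B(M*)| = 31824 * 15 = 477360.

477360


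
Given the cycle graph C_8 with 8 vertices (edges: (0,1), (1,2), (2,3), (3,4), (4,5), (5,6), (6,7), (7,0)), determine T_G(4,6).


T(C_8; x,y) = x + x^2 + ... + x^(7) + y.
T(4,6) = 4^1 + 4^2 + 4^3 + 4^4 + 4^5 + 4^6 + 4^7 + 6
= 4 + 16 + 64 + 256 + 1024 + 4096 + 16384 + 6
= 21850.

21850


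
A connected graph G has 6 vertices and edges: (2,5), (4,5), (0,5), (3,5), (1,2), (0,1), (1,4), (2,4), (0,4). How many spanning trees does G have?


By Kirchhoff's matrix tree theorem, the number of spanning trees equals
the determinant of any cofactor of the Laplacian matrix L.
G has 6 vertices and 9 edges.
Computing the (5 x 5) cofactor determinant gives 45.

45


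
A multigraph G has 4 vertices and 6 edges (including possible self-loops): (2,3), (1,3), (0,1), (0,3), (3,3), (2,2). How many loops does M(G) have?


In a graphic matroid, a loop is a self-loop edge (u,u) with rank 0.
Examining all 6 edges for self-loops...
Self-loops found: (3,3), (2,2)
Number of loops = 2.

2


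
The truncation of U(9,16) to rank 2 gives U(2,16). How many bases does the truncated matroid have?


Truncating U(9,16) to rank 2 gives U(2,16).
Bases of U(2,16) are all 2-element subsets of 16 elements.
Number of bases = (16 choose 2) = 120.

120


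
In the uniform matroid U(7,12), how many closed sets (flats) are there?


Flats of U(7,12): every subset of size < 7 is a flat, plus E itself.
Count = (12 choose 0) + (12 choose 1) + (12 choose 2) + (12 choose 3) + (12 choose 4) + (12 choose 5) + (12 choose 6) + 1
     = 1 + 12 + 66 + 220 + 495 + 792 + 924 + 1
     = 2511.

2511


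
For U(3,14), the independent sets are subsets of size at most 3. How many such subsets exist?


Independent sets of U(3,14) are all subsets of size <= 3.
Count = (14 choose 0) + (14 choose 1) + (14 choose 2) + (14 choose 3)
     = 1 + 14 + 91 + 364
     = 470.

470


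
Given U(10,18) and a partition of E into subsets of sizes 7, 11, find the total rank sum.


r(Ai) = min(|Ai|, 10) for each part.
Sum = min(7,10) + min(11,10)
    = 7 + 10
    = 17.

17


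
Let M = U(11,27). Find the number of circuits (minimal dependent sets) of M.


In U(11,27), circuits are the (12)-element subsets.
Any set of 12 elements is dependent, and removing any one element gives
an independent set of size 11, so it is a minimal dependent set.
Number of circuits = C(27,12) = 27! / (12! * 15!) = 17383860.

17383860


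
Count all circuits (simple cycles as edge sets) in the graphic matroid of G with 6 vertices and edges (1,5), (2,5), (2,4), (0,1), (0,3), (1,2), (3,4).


A circuit in a graphic matroid = edge set of a simple cycle.
G has 6 vertices and 7 edges.
Enumerating all minimal edge subsets forming cycles...
Total circuits found: 3.

3


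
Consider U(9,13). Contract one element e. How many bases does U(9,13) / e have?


Contracting e from U(9,13) gives U(8,12).
Bases of U(8,12) = (12 choose 8) = 495.

495


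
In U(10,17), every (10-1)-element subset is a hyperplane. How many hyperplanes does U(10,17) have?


Hyperplanes of U(10,17) are flats of rank 9.
In a uniform matroid, these are exactly the (9)-element subsets.
Count = (17 choose 9) = 24310.

24310


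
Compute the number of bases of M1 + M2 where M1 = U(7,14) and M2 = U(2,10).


Bases of a direct sum M1 + M2: |B| = |B(M1)| * |B(M2)|.
|B(U(7,14))| = C(14,7) = 3432.
|B(U(2,10))| = C(10,2) = 45.
Total bases = 3432 * 45 = 154440.

154440


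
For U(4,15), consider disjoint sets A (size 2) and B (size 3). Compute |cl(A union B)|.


|A union B| = 2 + 3 = 5 (disjoint).
In U(4,15), cl(S) = S if |S| < 4, else cl(S) = E.
Since 5 >= 4, cl(A union B) = E.
|cl(A union B)| = 15.

15


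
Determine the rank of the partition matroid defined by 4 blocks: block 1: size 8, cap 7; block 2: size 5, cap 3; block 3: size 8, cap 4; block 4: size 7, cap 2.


Rank of a partition matroid = sum of min(|Si|, ci) for each block.
= min(8,7) + min(5,3) + min(8,4) + min(7,2)
= 7 + 3 + 4 + 2
= 16.

16


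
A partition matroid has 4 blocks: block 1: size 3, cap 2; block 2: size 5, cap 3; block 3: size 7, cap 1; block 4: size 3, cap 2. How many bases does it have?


A basis picks exactly ci elements from block i.
Number of bases = product of C(|Si|, ci).
= C(3,2) * C(5,3) * C(7,1) * C(3,2)
= 3 * 10 * 7 * 3
= 630.

630


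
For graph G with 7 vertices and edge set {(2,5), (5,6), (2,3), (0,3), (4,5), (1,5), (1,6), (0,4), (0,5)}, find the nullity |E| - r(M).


Cycle rank (nullity) = |E| - r(M) = |E| - (|V| - c).
|E| = 9, |V| = 7, c = 1.
Nullity = 9 - (7 - 1) = 9 - 6 = 3.

3


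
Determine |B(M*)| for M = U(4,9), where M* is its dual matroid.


The dual of U(r,n) is U(n-r, n) = U(5,9).
Bases of U(5,9) are all (5)-element subsets.
|B(M*)| = (9 choose 5) = 126.

126


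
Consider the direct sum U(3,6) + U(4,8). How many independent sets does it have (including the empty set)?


For a direct sum, |I(M1+M2)| = |I(M1)| * |I(M2)|.
|I(U(3,6))| = sum C(6,k) for k=0..3 = 42.
|I(U(4,8))| = sum C(8,k) for k=0..4 = 163.
Total = 42 * 163 = 6846.

6846


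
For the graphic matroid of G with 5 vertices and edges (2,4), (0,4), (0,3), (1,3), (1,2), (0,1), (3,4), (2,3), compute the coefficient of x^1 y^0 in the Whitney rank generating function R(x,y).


R(x,y) = sum over A in 2^E of x^(r(E)-r(A)) * y^(|A|-r(A)).
G has 5 vertices, 8 edges. r(E) = 4.
Enumerate all 2^8 = 256 subsets.
Count subsets with r(E)-r(A)=1 and |A|-r(A)=0: 52.

52


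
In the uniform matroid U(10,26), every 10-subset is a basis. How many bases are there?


Bases of U(10,26) are all 10-element subsets of the 26-element ground set.
Number of bases = C(26,10).
C(26,10) = 5311735.

5311735


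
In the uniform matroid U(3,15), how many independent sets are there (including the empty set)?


Independent sets of U(3,15) are all subsets of size <= 3.
Count = (15 choose 0) + (15 choose 1) + (15 choose 2) + (15 choose 3)
     = 1 + 15 + 105 + 455
     = 576.

576


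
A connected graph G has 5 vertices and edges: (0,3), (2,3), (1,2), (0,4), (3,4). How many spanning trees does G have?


By Kirchhoff's matrix tree theorem, the number of spanning trees equals
the determinant of any cofactor of the Laplacian matrix L.
G has 5 vertices and 5 edges.
Computing the (4 x 4) cofactor determinant gives 3.

3


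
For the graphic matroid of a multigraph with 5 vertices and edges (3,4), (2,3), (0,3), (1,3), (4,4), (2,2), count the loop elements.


In a graphic matroid, a loop is a self-loop edge (u,u) with rank 0.
Examining all 6 edges for self-loops...
Self-loops found: (4,4), (2,2)
Number of loops = 2.

2


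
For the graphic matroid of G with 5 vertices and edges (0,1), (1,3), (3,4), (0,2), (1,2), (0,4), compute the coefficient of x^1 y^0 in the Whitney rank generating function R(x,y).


R(x,y) = sum over A in 2^E of x^(r(E)-r(A)) * y^(|A|-r(A)).
G has 5 vertices, 6 edges. r(E) = 4.
Enumerate all 2^6 = 64 subsets.
Count subsets with r(E)-r(A)=1 and |A|-r(A)=0: 19.

19


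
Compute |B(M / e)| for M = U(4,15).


Contracting e from U(4,15) gives U(3,14).
Bases of U(3,14) = C(14,3) = 14! / (3! * 11!) = 364.

364


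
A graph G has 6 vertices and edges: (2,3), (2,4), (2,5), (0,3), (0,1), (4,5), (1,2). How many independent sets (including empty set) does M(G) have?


An independent set in a graphic matroid is an acyclic edge subset.
G has 6 vertices and 7 edges.
Enumerate all 2^7 = 128 subsets, checking for acyclicity.
Total independent sets = 105.

105


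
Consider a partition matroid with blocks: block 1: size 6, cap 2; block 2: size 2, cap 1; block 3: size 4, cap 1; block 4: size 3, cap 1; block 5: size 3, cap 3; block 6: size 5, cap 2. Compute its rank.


Rank of a partition matroid = sum of min(|Si|, ci) for each block.
= min(6,2) + min(2,1) + min(4,1) + min(3,1) + min(3,3) + min(5,2)
= 2 + 1 + 1 + 1 + 3 + 2
= 10.

10


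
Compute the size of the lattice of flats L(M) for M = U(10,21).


Flats of U(10,21): every subset of size < 10 is a flat, plus E itself.
Count = C(21,0) + C(21,1) + C(21,2) + C(21,3) + C(21,4) + C(21,5) + C(21,6) + C(21,7) + C(21,8) + C(21,9) + 1
     = 1 + 21 + 210 + 1330 + 5985 + 20349 + 54264 + 116280 + 203490 + 293930 + 1
     = 695861.

695861


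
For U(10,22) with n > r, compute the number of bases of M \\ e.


Deleting e from U(10,22) gives U(10,21) since n > r.
Bases of U(10,21) = C(21,10) = 352716.

352716


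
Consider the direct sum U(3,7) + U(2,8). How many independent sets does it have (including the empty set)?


For a direct sum, |I(M1+M2)| = |I(M1)| * |I(M2)|.
|I(U(3,7))| = sum C(7,k) for k=0..3 = 64.
|I(U(2,8))| = sum C(8,k) for k=0..2 = 37.
Total = 64 * 37 = 2368.

2368


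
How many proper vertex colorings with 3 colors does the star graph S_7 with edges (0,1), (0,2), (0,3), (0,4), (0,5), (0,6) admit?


P(tree, k) = k * (k-1)^(6) for any tree on 7 vertices.
P(3) = 3 * 2^6 = 3 * 64 = 192.

192


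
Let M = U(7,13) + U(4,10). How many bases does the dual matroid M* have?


(M1+M2)* = M1* + M2*.
M1* = U(6,13), bases: C(13,6) = 1716.
M2* = U(6,10), bases: C(10,6) = 210.
|B(M*)| = 1716 * 210 = 360360.

360360


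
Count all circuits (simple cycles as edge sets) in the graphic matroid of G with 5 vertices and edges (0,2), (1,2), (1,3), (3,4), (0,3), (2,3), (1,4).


A circuit in a graphic matroid = edge set of a simple cycle.
G has 5 vertices and 7 edges.
Enumerating all minimal edge subsets forming cycles...
Total circuits found: 6.

6


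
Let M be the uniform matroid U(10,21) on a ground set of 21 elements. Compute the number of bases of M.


Bases of U(10,21) are all 10-element subsets of the 21-element ground set.
Number of bases = C(21,10).
C(21,10) = 21! / (10! * 11!) = 352716.

352716


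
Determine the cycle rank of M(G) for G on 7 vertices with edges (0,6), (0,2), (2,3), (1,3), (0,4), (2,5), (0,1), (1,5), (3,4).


Cycle rank (nullity) = |E| - r(M) = |E| - (|V| - c).
|E| = 9, |V| = 7, c = 1.
Nullity = 9 - (7 - 1) = 9 - 6 = 3.

3


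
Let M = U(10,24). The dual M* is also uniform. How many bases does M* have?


The dual of U(r,n) is U(n-r, n) = U(14,24).
Bases of U(14,24) are all (14)-element subsets.
|B(M*)| = (24 choose 14) = 1961256.

1961256


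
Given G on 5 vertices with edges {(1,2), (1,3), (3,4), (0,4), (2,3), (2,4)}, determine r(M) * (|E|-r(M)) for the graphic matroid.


r(M) = |V| - c = 5 - 1 = 4.
nullity = |E| - r(M) = 6 - 4 = 2.
Product = 4 * 2 = 8.

8


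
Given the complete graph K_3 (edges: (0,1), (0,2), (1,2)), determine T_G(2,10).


T(K_3; x,y) = x^2 + x + y.
T(2,10) = 4 + 2 + 10 = 16.

16


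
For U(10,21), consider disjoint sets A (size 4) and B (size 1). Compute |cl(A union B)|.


|A union B| = 4 + 1 = 5 (disjoint).
In U(10,21), cl(S) = S if |S| < 10, else cl(S) = E.
Since 5 < 10, cl(A union B) = A union B.
|cl(A union B)| = 5.

5


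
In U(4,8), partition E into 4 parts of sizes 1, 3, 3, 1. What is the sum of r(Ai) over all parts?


r(Ai) = min(|Ai|, 4) for each part.
Sum = min(1,4) + min(3,4) + min(3,4) + min(1,4)
    = 1 + 3 + 3 + 1
    = 8.

8


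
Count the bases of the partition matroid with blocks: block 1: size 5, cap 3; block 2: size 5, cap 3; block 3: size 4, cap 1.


A basis picks exactly ci elements from block i.
Number of bases = product of C(|Si|, ci).
= C(5,3) * C(5,3) * C(4,1)
= 10 * 10 * 4
= 400.

400


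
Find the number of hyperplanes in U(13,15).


Hyperplanes of U(13,15) are flats of rank 12.
In a uniform matroid, these are exactly the (12)-element subsets.
Count = (15 choose 12) = 455.

455


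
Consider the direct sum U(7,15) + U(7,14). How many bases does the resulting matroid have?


Bases of a direct sum M1 + M2: |B| = |B(M1)| * |B(M2)|.
|B(U(7,15))| = C(15,7) = 6435.
|B(U(7,14))| = C(14,7) = 3432.
Total bases = 6435 * 3432 = 22084920.

22084920


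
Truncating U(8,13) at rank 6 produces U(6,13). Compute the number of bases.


Truncating U(8,13) to rank 6 gives U(6,13).
Bases of U(6,13) are all 6-element subsets of 13 elements.
Number of bases = C(13,6) = 13! / (6! * 7!) = 1716.

1716


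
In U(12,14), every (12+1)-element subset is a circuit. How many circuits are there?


In U(12,14), circuits are the (13)-element subsets.
Any set of 13 elements is dependent, and removing any one element gives
an independent set of size 12, so it is a minimal dependent set.
Number of circuits = (14 choose 13) = 14.

14


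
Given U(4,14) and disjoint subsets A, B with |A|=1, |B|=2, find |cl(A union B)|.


|A union B| = 1 + 2 = 3 (disjoint).
In U(4,14), cl(S) = S if |S| < 4, else cl(S) = E.
Since 3 < 4, cl(A union B) = A union B.
|cl(A union B)| = 3.

3


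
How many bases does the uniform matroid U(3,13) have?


Bases of U(3,13) are all 3-element subsets of the 13-element ground set.
Number of bases = C(13,3).
(13 choose 3) = 286.

286


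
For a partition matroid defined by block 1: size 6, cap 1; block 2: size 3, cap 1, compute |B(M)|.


A basis picks exactly ci elements from block i.
Number of bases = product of C(|Si|, ci).
= C(6,1) * C(3,1)
= 6 * 3
= 18.

18


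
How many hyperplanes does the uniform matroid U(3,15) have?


Hyperplanes of U(3,15) are flats of rank 2.
In a uniform matroid, these are exactly the (2)-element subsets.
Count = C(15,2) = (15 * 14) / (1 * 2) = 105.

105


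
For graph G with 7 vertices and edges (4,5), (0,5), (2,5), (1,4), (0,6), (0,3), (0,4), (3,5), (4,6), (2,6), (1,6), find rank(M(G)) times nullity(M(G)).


r(M) = |V| - c = 7 - 1 = 6.
nullity = |E| - r(M) = 11 - 6 = 5.
Product = 6 * 5 = 30.

30


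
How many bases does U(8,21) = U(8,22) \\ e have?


Deleting e from U(8,22) gives U(8,21) since n > r.
Bases of U(8,21) = (21 choose 8) = 203490.

203490


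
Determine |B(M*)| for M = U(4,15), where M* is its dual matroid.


The dual of U(r,n) is U(n-r, n) = U(11,15).
Bases of U(11,15) are all (11)-element subsets.
|B(M*)| = C(15,11) = 1365.

1365


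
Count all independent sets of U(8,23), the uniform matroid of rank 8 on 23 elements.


Independent sets of U(8,23) are all subsets of size <= 8.
Count = C(23,0) + C(23,1) + C(23,2) + C(23,3) + C(23,4) + C(23,5) + C(23,6) + C(23,7) + C(23,8)
     = 1 + 23 + 253 + 1771 + 8855 + 33649 + 100947 + 245157 + 490314
     = 880970.

880970


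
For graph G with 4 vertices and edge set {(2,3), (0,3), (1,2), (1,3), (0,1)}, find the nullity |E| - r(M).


Cycle rank (nullity) = |E| - r(M) = |E| - (|V| - c).
|E| = 5, |V| = 4, c = 1.
Nullity = 5 - (4 - 1) = 5 - 3 = 2.

2


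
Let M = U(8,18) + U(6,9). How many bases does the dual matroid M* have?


(M1+M2)* = M1* + M2*.
M1* = U(10,18), bases: C(18,10) = 43758.
M2* = U(3,9), bases: C(9,3) = 84.
|B(M*)| = 43758 * 84 = 3675672.

3675672


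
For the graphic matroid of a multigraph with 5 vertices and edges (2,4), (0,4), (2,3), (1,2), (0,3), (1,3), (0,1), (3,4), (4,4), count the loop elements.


In a graphic matroid, a loop is a self-loop edge (u,u) with rank 0.
Examining all 9 edges for self-loops...
Self-loops found: (4,4)
Number of loops = 1.

1


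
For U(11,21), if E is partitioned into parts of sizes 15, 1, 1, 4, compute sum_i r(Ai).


r(Ai) = min(|Ai|, 11) for each part.
Sum = min(15,11) + min(1,11) + min(1,11) + min(4,11)
    = 11 + 1 + 1 + 4
    = 17.

17


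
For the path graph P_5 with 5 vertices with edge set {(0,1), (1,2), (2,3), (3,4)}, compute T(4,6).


A path on 5 vertices is a tree with 4 edges.
T(x,y) = x^(4) for any tree.
T(4,6) = 4^4 = 256.

256


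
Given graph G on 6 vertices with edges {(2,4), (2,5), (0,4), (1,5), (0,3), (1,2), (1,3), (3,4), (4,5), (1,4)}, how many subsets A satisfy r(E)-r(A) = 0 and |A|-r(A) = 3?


R(x,y) = sum over A in 2^E of x^(r(E)-r(A)) * y^(|A|-r(A)).
G has 6 vertices, 10 edges. r(E) = 5.
Enumerate all 2^10 = 1024 subsets.
Count subsets with r(E)-r(A)=0 and |A|-r(A)=3: 44.

44


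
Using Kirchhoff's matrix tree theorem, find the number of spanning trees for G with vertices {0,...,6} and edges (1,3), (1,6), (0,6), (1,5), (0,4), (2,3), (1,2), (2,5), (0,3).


By Kirchhoff's matrix tree theorem, the number of spanning trees equals
the determinant of any cofactor of the Laplacian matrix L.
G has 7 vertices and 9 edges.
Computing the (6 x 6) cofactor determinant gives 29.

29


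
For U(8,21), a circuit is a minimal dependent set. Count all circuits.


In U(8,21), circuits are the (9)-element subsets.
Any set of 9 elements is dependent, and removing any one element gives
an independent set of size 8, so it is a minimal dependent set.
Number of circuits = (21 choose 9) = 293930.

293930


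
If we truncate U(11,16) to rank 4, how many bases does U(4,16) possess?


Truncating U(11,16) to rank 4 gives U(4,16).
Bases of U(4,16) are all 4-element subsets of 16 elements.
Number of bases = C(16,4) = (16 * 15 * 14 * 13) / (1 * 2 * 3 * 4) = 1820.

1820


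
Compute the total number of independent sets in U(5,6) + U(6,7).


For a direct sum, |I(M1+M2)| = |I(M1)| * |I(M2)|.
|I(U(5,6))| = sum C(6,k) for k=0..5 = 63.
|I(U(6,7))| = sum C(7,k) for k=0..6 = 127.
Total = 63 * 127 = 8001.

8001


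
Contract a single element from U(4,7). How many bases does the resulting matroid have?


Contracting e from U(4,7) gives U(3,6).
Bases of U(3,6) = C(6,3) = 6! / (3! * 3!) = 20.

20


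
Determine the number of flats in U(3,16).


Flats of U(3,16): every subset of size < 3 is a flat, plus E itself.
Count = C(16,0) + C(16,1) + C(16,2) + 1
     = 1 + 16 + 120 + 1
     = 138.

138


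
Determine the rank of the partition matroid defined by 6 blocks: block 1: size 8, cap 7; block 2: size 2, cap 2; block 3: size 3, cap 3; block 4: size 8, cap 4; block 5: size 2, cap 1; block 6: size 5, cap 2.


Rank of a partition matroid = sum of min(|Si|, ci) for each block.
= min(8,7) + min(2,2) + min(3,3) + min(8,4) + min(2,1) + min(5,2)
= 7 + 2 + 3 + 4 + 1 + 2
= 19.

19


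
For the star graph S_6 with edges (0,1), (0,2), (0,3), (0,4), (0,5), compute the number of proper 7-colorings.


P(tree, k) = k * (k-1)^(5) for any tree on 6 vertices.
P(7) = 7 * 6^5 = 7 * 7776 = 54432.

54432


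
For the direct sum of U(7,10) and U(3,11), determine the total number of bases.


Bases of a direct sum M1 + M2: |B| = |B(M1)| * |B(M2)|.
|B(U(7,10))| = C(10,7) = 120.
|B(U(3,11))| = C(11,3) = 165.
Total bases = 120 * 165 = 19800.

19800


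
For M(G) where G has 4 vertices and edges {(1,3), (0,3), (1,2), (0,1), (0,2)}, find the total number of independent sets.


An independent set in a graphic matroid is an acyclic edge subset.
G has 4 vertices and 5 edges.
Enumerate all 2^5 = 32 subsets, checking for acyclicity.
Total independent sets = 24.

24


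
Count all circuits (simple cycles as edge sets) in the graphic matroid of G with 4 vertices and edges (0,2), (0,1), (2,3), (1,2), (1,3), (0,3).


A circuit in a graphic matroid = edge set of a simple cycle.
G has 4 vertices and 6 edges.
Enumerating all minimal edge subsets forming cycles...
Total circuits found: 7.

7


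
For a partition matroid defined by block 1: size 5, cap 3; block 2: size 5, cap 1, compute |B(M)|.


A basis picks exactly ci elements from block i.
Number of bases = product of C(|Si|, ci).
= C(5,3) * C(5,1)
= 10 * 5
= 50.

50


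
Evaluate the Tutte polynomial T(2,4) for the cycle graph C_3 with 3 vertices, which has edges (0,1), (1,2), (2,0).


T(C_3; x,y) = x + x^2 + ... + x^(2) + y.
T(2,4) = 2^1 + 2^2 + 4
= 2 + 4 + 4
= 10.

10


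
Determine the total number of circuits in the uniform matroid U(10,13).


In U(10,13), circuits are the (11)-element subsets.
Any set of 11 elements is dependent, and removing any one element gives
an independent set of size 10, so it is a minimal dependent set.
Number of circuits = C(13,11) = 13! / (11! * 2!) = 78.

78


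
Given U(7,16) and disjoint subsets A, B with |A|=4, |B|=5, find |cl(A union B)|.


|A union B| = 4 + 5 = 9 (disjoint).
In U(7,16), cl(S) = S if |S| < 7, else cl(S) = E.
Since 9 >= 7, cl(A union B) = E.
|cl(A union B)| = 16.

16


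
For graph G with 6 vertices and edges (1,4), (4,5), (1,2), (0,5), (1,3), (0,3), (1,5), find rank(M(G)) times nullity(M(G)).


r(M) = |V| - c = 6 - 1 = 5.
nullity = |E| - r(M) = 7 - 5 = 2.
Product = 5 * 2 = 10.

10


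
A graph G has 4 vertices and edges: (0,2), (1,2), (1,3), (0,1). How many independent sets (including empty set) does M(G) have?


An independent set in a graphic matroid is an acyclic edge subset.
G has 4 vertices and 4 edges.
Enumerate all 2^4 = 16 subsets, checking for acyclicity.
Total independent sets = 14.

14


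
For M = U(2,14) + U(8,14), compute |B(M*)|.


(M1+M2)* = M1* + M2*.
M1* = U(12,14), bases: C(14,12) = 91.
M2* = U(6,14), bases: C(14,6) = 3003.
|B(M*)| = 91 * 3003 = 273273.

273273


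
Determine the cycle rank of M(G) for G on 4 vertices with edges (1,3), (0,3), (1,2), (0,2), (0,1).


Cycle rank (nullity) = |E| - r(M) = |E| - (|V| - c).
|E| = 5, |V| = 4, c = 1.
Nullity = 5 - (4 - 1) = 5 - 3 = 2.

2


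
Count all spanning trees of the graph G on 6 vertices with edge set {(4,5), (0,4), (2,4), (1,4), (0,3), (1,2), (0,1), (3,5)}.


By Kirchhoff's matrix tree theorem, the number of spanning trees equals
the determinant of any cofactor of the Laplacian matrix L.
G has 6 vertices and 8 edges.
Computing the (5 x 5) cofactor determinant gives 29.

29


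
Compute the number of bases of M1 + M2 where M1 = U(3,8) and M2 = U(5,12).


Bases of a direct sum M1 + M2: |B| = |B(M1)| * |B(M2)|.
|B(U(3,8))| = C(8,3) = 56.
|B(U(5,12))| = C(12,5) = 792.
Total bases = 56 * 792 = 44352.

44352


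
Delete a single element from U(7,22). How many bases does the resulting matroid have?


Deleting e from U(7,22) gives U(7,21) since n > r.
Bases of U(7,21) = C(21,7) = 21! / (7! * 14!) = 116280.

116280


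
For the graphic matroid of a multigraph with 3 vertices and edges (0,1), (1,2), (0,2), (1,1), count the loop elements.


In a graphic matroid, a loop is a self-loop edge (u,u) with rank 0.
Examining all 4 edges for self-loops...
Self-loops found: (1,1)
Number of loops = 1.

1


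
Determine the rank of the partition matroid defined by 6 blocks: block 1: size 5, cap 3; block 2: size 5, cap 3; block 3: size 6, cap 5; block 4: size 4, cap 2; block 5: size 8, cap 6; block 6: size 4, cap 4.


Rank of a partition matroid = sum of min(|Si|, ci) for each block.
= min(5,3) + min(5,3) + min(6,5) + min(4,2) + min(8,6) + min(4,4)
= 3 + 3 + 5 + 2 + 6 + 4
= 23.

23


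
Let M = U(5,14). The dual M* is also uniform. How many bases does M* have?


The dual of U(r,n) is U(n-r, n) = U(9,14).
Bases of U(9,14) are all (9)-element subsets.
|B(M*)| = C(14,9) = 14! / (9! * 5!) = 2002.

2002


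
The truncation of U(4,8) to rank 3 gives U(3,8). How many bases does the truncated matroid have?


Truncating U(4,8) to rank 3 gives U(3,8).
Bases of U(3,8) are all 3-element subsets of 8 elements.
Number of bases = C(8,3) = 8! / (3! * 5!) = 56.

56


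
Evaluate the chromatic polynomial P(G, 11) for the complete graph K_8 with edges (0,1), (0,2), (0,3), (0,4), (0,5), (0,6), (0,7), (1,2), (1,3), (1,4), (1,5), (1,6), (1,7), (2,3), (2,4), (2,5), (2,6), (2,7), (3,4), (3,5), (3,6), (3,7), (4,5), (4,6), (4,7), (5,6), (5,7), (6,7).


P(K_8, k) = k(k-1)(k-2)...(k-7).
P(11) = (11) * (10) * (9) * (8) * (7) * (6) * (5) * (4) = 6652800.

6652800


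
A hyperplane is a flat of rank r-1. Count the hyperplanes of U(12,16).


Hyperplanes of U(12,16) are flats of rank 11.
In a uniform matroid, these are exactly the (11)-element subsets.
Count = C(16,11) = 16! / (11! * 5!) = 4368.

4368


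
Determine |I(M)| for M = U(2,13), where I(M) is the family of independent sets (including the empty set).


Independent sets of U(2,13) are all subsets of size <= 2.
Count = C(13,0) + C(13,1) + C(13,2)
     = 1 + 13 + 78
     = 92.

92


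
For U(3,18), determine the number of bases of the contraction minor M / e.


Contracting e from U(3,18) gives U(2,17).
Bases of U(2,17) = (17 choose 2) = 136.

136


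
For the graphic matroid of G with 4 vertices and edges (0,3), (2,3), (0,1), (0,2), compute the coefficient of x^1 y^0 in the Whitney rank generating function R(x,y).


R(x,y) = sum over A in 2^E of x^(r(E)-r(A)) * y^(|A|-r(A)).
G has 4 vertices, 4 edges. r(E) = 3.
Enumerate all 2^4 = 16 subsets.
Count subsets with r(E)-r(A)=1 and |A|-r(A)=0: 6.

6


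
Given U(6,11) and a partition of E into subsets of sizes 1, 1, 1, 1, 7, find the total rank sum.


r(Ai) = min(|Ai|, 6) for each part.
Sum = min(1,6) + min(1,6) + min(1,6) + min(1,6) + min(7,6)
    = 1 + 1 + 1 + 1 + 6
    = 10.

10


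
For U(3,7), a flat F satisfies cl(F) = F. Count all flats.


Flats of U(3,7): every subset of size < 3 is a flat, plus E itself.
Count = (7 choose 0) + (7 choose 1) + (7 choose 2) + 1
     = 1 + 7 + 21 + 1
     = 30.

30


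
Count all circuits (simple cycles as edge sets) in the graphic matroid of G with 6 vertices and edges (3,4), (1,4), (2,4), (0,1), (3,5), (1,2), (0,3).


A circuit in a graphic matroid = edge set of a simple cycle.
G has 6 vertices and 7 edges.
Enumerating all minimal edge subsets forming cycles...
Total circuits found: 3.

3


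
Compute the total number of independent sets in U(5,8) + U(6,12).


For a direct sum, |I(M1+M2)| = |I(M1)| * |I(M2)|.
|I(U(5,8))| = sum C(8,k) for k=0..5 = 219.
|I(U(6,12))| = sum C(12,k) for k=0..6 = 2510.
Total = 219 * 2510 = 549690.

549690


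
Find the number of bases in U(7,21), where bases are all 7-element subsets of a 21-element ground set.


Bases of U(7,21) are all 7-element subsets of the 21-element ground set.
Number of bases = C(21,7).
C(21,7) = 116280.

116280


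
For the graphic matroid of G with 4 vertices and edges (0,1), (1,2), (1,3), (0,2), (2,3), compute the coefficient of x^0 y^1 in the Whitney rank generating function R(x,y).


R(x,y) = sum over A in 2^E of x^(r(E)-r(A)) * y^(|A|-r(A)).
G has 4 vertices, 5 edges. r(E) = 3.
Enumerate all 2^5 = 32 subsets.
Count subsets with r(E)-r(A)=0 and |A|-r(A)=1: 5.

5


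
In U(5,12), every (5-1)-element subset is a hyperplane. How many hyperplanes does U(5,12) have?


Hyperplanes of U(5,12) are flats of rank 4.
In a uniform matroid, these are exactly the (4)-element subsets.
Count = C(12,4) = 12! / (4! * 8!) = 495.

495


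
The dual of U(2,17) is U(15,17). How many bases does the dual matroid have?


The dual of U(r,n) is U(n-r, n) = U(15,17).
Bases of U(15,17) are all (15)-element subsets.
|B(M*)| = C(17,15) = 17! / (15! * 2!) = 136.

136


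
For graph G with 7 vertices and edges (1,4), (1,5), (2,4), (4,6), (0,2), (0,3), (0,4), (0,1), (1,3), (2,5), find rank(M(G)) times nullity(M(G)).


r(M) = |V| - c = 7 - 1 = 6.
nullity = |E| - r(M) = 10 - 6 = 4.
Product = 6 * 4 = 24.

24


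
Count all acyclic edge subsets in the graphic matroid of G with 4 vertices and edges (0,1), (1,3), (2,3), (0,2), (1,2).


An independent set in a graphic matroid is an acyclic edge subset.
G has 4 vertices and 5 edges.
Enumerate all 2^5 = 32 subsets, checking for acyclicity.
Total independent sets = 24.

24


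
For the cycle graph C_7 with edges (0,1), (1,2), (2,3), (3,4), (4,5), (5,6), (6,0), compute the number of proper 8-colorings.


P(C_7, k) = (k-1)^7 + (-1)^7*(k-1).
P(8) = (7)^7 - 7
= 823543 - 7 = 823536.

823536


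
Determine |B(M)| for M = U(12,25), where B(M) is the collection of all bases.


Bases of U(12,25) are all 12-element subsets of the 25-element ground set.
Number of bases = C(25,12).
C(25,12) = 25! / (12! * 13!) = 5200300.

5200300


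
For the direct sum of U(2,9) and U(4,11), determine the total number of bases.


Bases of a direct sum M1 + M2: |B| = |B(M1)| * |B(M2)|.
|B(U(2,9))| = C(9,2) = 36.
|B(U(4,11))| = C(11,4) = 330.
Total bases = 36 * 330 = 11880.

11880


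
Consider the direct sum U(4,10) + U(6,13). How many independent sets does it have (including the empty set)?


For a direct sum, |I(M1+M2)| = |I(M1)| * |I(M2)|.
|I(U(4,10))| = sum C(10,k) for k=0..4 = 386.
|I(U(6,13))| = sum C(13,k) for k=0..6 = 4096.
Total = 386 * 4096 = 1581056.

1581056


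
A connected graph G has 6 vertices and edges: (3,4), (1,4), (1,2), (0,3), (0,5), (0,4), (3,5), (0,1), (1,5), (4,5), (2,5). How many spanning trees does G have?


By Kirchhoff's matrix tree theorem, the number of spanning trees equals
the determinant of any cofactor of the Laplacian matrix L.
G has 6 vertices and 11 edges.
Computing the (5 x 5) cofactor determinant gives 185.

185


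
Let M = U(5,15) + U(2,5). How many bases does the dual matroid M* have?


(M1+M2)* = M1* + M2*.
M1* = U(10,15), bases: C(15,10) = 3003.
M2* = U(3,5), bases: C(5,3) = 10.
|B(M*)| = 3003 * 10 = 30030.

30030


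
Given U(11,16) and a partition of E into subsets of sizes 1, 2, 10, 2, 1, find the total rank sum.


r(Ai) = min(|Ai|, 11) for each part.
Sum = min(1,11) + min(2,11) + min(10,11) + min(2,11) + min(1,11)
    = 1 + 2 + 10 + 2 + 1
    = 16.

16


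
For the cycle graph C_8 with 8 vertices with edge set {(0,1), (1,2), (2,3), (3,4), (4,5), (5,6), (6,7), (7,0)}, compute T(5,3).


T(C_8; x,y) = x + x^2 + ... + x^(7) + y.
T(5,3) = 5^1 + 5^2 + 5^3 + 5^4 + 5^5 + 5^6 + 5^7 + 3
= 5 + 25 + 125 + 625 + 3125 + 15625 + 78125 + 3
= 97658.

97658


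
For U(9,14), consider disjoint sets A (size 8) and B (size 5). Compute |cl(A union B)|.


|A union B| = 8 + 5 = 13 (disjoint).
In U(9,14), cl(S) = S if |S| < 9, else cl(S) = E.
Since 13 >= 9, cl(A union B) = E.
|cl(A union B)| = 14.

14


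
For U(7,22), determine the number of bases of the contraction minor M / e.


Contracting e from U(7,22) gives U(6,21).
Bases of U(6,21) = C(21,6) = 54264.

54264


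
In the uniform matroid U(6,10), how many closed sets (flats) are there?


Flats of U(6,10): every subset of size < 6 is a flat, plus E itself.
Count = (10 choose 0) + (10 choose 1) + (10 choose 2) + (10 choose 3) + (10 choose 4) + (10 choose 5) + 1
     = 1 + 10 + 45 + 120 + 210 + 252 + 1
     = 639.

639


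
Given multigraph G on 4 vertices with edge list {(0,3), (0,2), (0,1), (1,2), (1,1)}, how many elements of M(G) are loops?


In a graphic matroid, a loop is a self-loop edge (u,u) with rank 0.
Examining all 5 edges for self-loops...
Self-loops found: (1,1)
Number of loops = 1.

1
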